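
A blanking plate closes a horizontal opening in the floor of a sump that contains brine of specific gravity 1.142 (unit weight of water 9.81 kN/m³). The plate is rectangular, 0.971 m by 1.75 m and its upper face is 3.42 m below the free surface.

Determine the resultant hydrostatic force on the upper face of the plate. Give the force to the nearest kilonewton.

γ = 1.142 × 9.81 = 11.20302 kN/m³.
The plate is horizontal, so pressure is uniform at p = γ·h = 11.20302 × 3.42 = 38.3143 kN/m².
A = 0.971 × 1.75 = 1.69925 m².
F = p·A = 38.3143 × 1.69925 = 65.1056 kN.

F ≈ 65 kN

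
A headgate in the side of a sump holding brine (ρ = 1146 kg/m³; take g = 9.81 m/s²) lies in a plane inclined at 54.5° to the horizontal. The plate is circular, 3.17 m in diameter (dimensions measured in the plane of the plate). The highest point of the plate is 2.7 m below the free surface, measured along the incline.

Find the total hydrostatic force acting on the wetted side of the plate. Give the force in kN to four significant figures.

F ≈ 309.5 kN

γ = ρg = 1146 × 9.81 / 1000 = 11.24226 kN/m³.
Let θ = 54.5° be the plate's angle to the horizontal; measure y along the incline from where the plane meets the free surface. Vertical depth h = y·sinθ with sinθ = 0.814116.
The centroid is at the centre, 1.585 m below the top of the plate, so y_c = 2.7 + 1.585 = 4.285 m and h_c = 4.285 × 0.814116 = 3.48849 m.
A = π(1.585)² = 7.89239 m².
Resultant F = γ·h_c·A = 11.24226 × 3.48849 × 7.89239 = 309.528 kN.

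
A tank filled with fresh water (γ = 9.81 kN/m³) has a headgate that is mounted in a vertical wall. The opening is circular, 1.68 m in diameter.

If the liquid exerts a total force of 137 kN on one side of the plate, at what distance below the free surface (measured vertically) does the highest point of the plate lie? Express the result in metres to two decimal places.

d_top ≈ 5.46 m

γ = 9.81 kN/m³.
A = π(0.84)² = 2.21671 m².
From F = γ·h_c·A, the centroid depth is h_c = 137/(9.81 × 2.21671) = 6.30003 m.
The centroid is at the centre, 0.84 m below the top of the plate, so the highest point sits at h_top = 6.30003 − 0.84 = 5.46003 m below the surface.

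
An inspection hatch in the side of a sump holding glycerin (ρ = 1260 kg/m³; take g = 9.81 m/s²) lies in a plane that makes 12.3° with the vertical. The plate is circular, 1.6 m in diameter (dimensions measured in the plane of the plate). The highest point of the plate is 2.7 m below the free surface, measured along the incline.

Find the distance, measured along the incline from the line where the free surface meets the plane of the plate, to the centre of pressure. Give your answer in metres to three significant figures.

y_p = 3.55 m

γ = ρg = 1260 × 9.81 / 1000 = 12.3606 kN/m³.
The plate makes 12.3° with the vertical, i.e. θ = 90° − 12.3° = 77.7° to the horizontal. Measuring y along the incline from the free-surface line, vertical depth h = y·sinθ with sinθ = 0.977046.
The centroid is at the centre, 0.8 m below the top of the plate, so y_c = 2.7 + 0.8 = 3.5 m and h_c = 3.5 × 0.977046 = 3.41966 m.
A = π(0.8)² = 2.01062 m².
Resultant F = γ·h_c·A = 12.3606 × 3.41966 × 2.01062 = 84.987 kN.
I_c = πr⁴/4 = π × 0.8⁴/4 = 0.321699 m⁴.
Centre of pressure: y_p = y_c + I_c/(y_c·A) = 3.5 + 0.321699/(3.5 × 2.01062) = 3.5 + 0.0457143 = 3.54571 m along the plane.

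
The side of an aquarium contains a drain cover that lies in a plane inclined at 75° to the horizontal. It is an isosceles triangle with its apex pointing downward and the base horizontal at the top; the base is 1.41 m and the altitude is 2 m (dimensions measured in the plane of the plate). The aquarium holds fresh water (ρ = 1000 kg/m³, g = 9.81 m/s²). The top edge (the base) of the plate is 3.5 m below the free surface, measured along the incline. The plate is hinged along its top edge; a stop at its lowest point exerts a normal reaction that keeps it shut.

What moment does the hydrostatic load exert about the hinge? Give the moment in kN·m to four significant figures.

γ = ρg = 1000 × 9.81 = 9810 N/m³ = 9.81 kN/m³.
Let θ = 75° be the plate's angle to the horizontal; measure y along the incline from where the plane meets the free surface. Vertical depth h = y·sinθ with sinθ = 0.965926.
With the apex down, the centroid sits h/3 = 2/3 = 0.666667 m below the base (the top edge), so y_c = 3.5 + 0.666667 = 4.16667 m and h_c = 4.16667 × 0.965926 = 4.02469 m.
A = ½ × 1.41 × 2 = 1.41 m².
Resultant F = γ·h_c·A = 9.81 × 4.02469 × 1.41 = 55.6699 kN.
I_c = b·h³/36 = 1.41 × 2³/36 = 0.313333 m⁴.
Centre of pressure: y_p = y_c + I_c/(y_c·A) = 4.16667 + 0.313333/(4.16667 × 1.41) = 4.16667 + 0.0533332 = 4.22 m along the plane.
The resultant acts 0.666667 + 0.0533332 = 0.72 m (along the plate) below the hinge at the top edge, so the moment about the hinge is M = F × 0.72 = 55.6699 × 0.72 = 40.0823 kN·m.

M ≈ 40.08 kN·m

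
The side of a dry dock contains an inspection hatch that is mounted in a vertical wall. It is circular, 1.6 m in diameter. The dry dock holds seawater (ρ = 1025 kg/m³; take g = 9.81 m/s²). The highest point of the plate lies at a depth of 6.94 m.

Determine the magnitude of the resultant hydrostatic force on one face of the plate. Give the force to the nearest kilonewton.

F ≈ 156 kN

γ = ρg = 1025 × 9.81 / 1000 = 10.05525 kN/m³.
The centroid is at the centre, 0.8 m below the top of the plate, so the centroid depth is h_c = 6.94 + 0.8 = 7.74 m.
A = π(0.8)² = 2.01062 m².
Resultant F = γ·h_c·A = 10.05525 × 7.74 × 2.01062 = 156.482 kN.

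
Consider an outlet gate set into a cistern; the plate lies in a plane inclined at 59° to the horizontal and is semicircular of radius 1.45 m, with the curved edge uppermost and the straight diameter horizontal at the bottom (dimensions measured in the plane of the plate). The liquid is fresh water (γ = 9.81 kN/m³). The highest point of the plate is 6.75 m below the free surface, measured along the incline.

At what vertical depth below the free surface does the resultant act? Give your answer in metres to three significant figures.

h_p = 6.52 m

γ = 9.81 kN/m³.
Let θ = 59° be the plate's angle to the horizontal; measure y along the incline from where the plane meets the free surface. Vertical depth h = y·sinθ with sinθ = 0.857167.
The centroid lies 4r/(3π) = 0.615399 m above the diameter, so r − 4r/(3π) = 1.45 − 0.615399 = 0.834601 m below the topmost point, so y_c = 6.75 + 0.834601 = 7.5846 m and h_c = 7.5846 × 0.857167 = 6.50127 m.
A = πr²/2 = π × 1.45²/2 = 3.3026 m².
Resultant F = γ·h_c·A = 9.81 × 6.50127 × 3.3026 = 210.631 kN.
I_c = (π/8 − 8/(9π))·r⁴ = 0.109757 × 1.45⁴ = 0.485182 m⁴.
Centre of pressure: y_p = y_c + I_c/(y_c·A) = 7.5846 + 0.485182/(7.5846 × 3.3026) = 7.5846 + 0.0193694 = 7.60397 m along the plane.
Vertically, h_p = y_p·sinθ = 7.60397 × 0.857167 = 6.51787 m.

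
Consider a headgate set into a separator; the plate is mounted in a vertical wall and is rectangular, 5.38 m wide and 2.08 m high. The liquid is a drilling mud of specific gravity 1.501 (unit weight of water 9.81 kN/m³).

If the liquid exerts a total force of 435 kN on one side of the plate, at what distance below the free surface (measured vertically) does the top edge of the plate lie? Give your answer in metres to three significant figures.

d_top ≈ 1.60 m

γ = 1.501 × 9.81 = 14.72481 kN/m³.
A = 5.38 × 2.08 = 11.1904 m².
From F = γ·h_c·A, the centroid depth is h_c = 435/(14.72481 × 11.1904) = 2.63994 m.
The centroid lies 2.08/2 = 1.04 m below the top edge, so the top edge sits at h_top = 2.63994 − 1.04 = 1.59994 m below the surface.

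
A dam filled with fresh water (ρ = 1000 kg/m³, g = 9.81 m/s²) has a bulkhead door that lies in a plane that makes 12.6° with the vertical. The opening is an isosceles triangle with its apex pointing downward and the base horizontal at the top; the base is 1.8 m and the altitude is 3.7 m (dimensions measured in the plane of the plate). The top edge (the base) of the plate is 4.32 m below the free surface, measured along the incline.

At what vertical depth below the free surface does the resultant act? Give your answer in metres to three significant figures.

h_p = 5.55 m

γ = ρg = 1000 × 9.81 = 9810 N/m³ = 9.81 kN/m³.
The plate makes 12.6° with the vertical, i.e. θ = 90° − 12.6° = 77.4° to the horizontal. Measuring y along the incline from the free-surface line, vertical depth h = y·sinθ with sinθ = 0.975917.
With the apex down, the centroid sits h/3 = 3.7/3 = 1.23333 m below the base (the top edge), so y_c = 4.32 + 1.23333 = 5.55333 m and h_c = 5.55333 × 0.975917 = 5.41959 m.
A = ½ × 1.8 × 3.7 = 3.33 m².
Resultant F = γ·h_c·A = 9.81 × 5.41959 × 3.33 = 177.043 kN.
I_c = b·h³/36 = 1.8 × 3.7³/36 = 2.53265 m⁴.
Centre of pressure: y_p = y_c + I_c/(y_c·A) = 5.55333 + 2.53265/(5.55333 × 3.33) = 5.55333 + 0.136955 = 5.69029 m along the plane.
Vertically, h_p = y_p·sinθ = 5.69029 × 0.975917 = 5.55325 m.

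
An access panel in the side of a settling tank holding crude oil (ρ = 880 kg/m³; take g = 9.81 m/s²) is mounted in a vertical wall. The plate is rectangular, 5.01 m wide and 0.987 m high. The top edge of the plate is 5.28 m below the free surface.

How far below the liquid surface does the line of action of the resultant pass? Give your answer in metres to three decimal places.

h_p = 5.788 m

γ = ρg = 880 × 9.81 / 1000 = 8.6328 kN/m³.
The centroid lies 0.987/2 = 0.4935 m below the top edge, so the centroid depth is h_c = 5.28 + 0.4935 = 5.7735 m.
A = 5.01 × 0.987 = 4.94487 m².
Resultant F = γ·h_c·A = 8.6328 × 5.7735 × 4.94487 = 246.46 kN.
I_c = b·h³/12 = 5.01 × 0.987³/12 = 0.401428 m⁴.
Centre of pressure: y_p = y_c + I_c/(y_c·A) = 5.7735 + 0.401428/(5.7735 × 4.94487) = 5.7735 + 0.0140609 = 5.78756 m along the plane.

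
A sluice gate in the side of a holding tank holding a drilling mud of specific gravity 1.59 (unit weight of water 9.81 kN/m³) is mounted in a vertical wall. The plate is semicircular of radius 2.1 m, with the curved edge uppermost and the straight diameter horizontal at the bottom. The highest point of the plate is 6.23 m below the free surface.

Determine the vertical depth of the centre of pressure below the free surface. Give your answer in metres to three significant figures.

h_p = 7.48 m

γ = 1.59 × 9.81 = 15.5979 kN/m³.
The centroid lies 4r/(3π) = 0.891268 m above the diameter, so r − 4r/(3π) = 2.1 − 0.891268 = 1.20873 m below the topmost point, so the centroid depth is h_c = 6.23 + 1.20873 = 7.43873 m.
A = πr²/2 = π × 2.1²/2 = 6.92721 m².
Resultant F = γ·h_c·A = 15.5979 × 7.43873 × 6.92721 = 803.754 kN.
I_c = (π/8 − 8/(9π))·r⁴ = 0.109757 × 2.1⁴ = 2.13457 m⁴.
Centre of pressure: y_p = y_c + I_c/(y_c·A) = 7.43873 + 2.13457/(7.43873 × 6.92721) = 7.43873 + 0.0414241 = 7.48015 m along the plane.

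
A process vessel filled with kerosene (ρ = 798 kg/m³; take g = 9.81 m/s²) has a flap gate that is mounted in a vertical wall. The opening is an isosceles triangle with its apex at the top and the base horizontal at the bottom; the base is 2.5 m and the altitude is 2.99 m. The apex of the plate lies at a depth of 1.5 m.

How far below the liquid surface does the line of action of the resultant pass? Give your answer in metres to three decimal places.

h_p = 3.636 m

γ = ρg = 798 × 9.81 / 1000 = 7.82838 kN/m³.
With the apex up, the centroid sits 2h/3 = 2 × 2.99/3 = 1.99333 m below the apex, so the centroid depth is h_c = 1.5 + 1.99333 = 3.49333 m.
A = ½ × 2.5 × 2.99 = 3.7375 m².
Resultant F = γ·h_c·A = 7.82838 × 3.49333 × 3.7375 = 102.21 kN.
I_c = b·h³/36 = 2.5 × 2.99³/36 = 1.85631 m⁴.
Centre of pressure: y_p = y_c + I_c/(y_c·A) = 3.49333 + 1.85631/(3.49333 × 3.7375) = 3.49333 + 0.142177 = 3.63551 m along the plane.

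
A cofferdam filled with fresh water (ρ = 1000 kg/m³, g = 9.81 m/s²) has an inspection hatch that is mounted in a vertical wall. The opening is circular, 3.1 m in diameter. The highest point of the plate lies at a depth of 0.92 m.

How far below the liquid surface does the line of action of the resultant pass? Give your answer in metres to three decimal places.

h_p = 2.713 m

γ = ρg = 1000 × 9.81 = 9810 N/m³ = 9.81 kN/m³.
The centroid is at the centre, 1.55 m below the top of the plate, so the centroid depth is h_c = 0.92 + 1.55 = 2.47 m.
A = π(1.55)² = 7.54768 m².
Resultant F = γ·h_c·A = 9.81 × 2.47 × 7.54768 = 182.886 kN.
I_c = πr⁴/4 = π × 1.55⁴/4 = 4.53332 m⁴.
Centre of pressure: y_p = y_c + I_c/(y_c·A) = 2.47 + 4.53332/(2.47 × 7.54768) = 2.47 + 0.243168 = 2.71317 m along the plane.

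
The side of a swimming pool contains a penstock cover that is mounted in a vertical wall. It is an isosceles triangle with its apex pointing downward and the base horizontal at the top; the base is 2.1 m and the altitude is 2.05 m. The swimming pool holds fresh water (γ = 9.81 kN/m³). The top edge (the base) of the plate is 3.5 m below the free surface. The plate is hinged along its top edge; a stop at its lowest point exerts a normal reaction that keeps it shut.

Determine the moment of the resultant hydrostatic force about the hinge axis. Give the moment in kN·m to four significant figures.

γ = 9.81 kN/m³.
With the apex down, the centroid sits h/3 = 2.05/3 = 0.683333 m below the base (the top edge), so the centroid depth is h_c = 3.5 + 0.683333 = 4.18333 m.
A = ½ × 2.1 × 2.05 = 2.1525 m².
Resultant F = γ·h_c·A = 9.81 × 4.18333 × 2.1525 = 88.3353 kN.
I_c = b·h³/36 = 2.1 × 2.05³/36 = 0.502549 m⁴.
Centre of pressure: y_p = y_c + I_c/(y_c·A) = 4.18333 + 0.502549/(4.18333 × 2.1525) = 4.18333 + 0.0558101 = 4.23914 m along the plane.
The resultant acts 0.683333 + 0.0558101 = 0.739143 m (along the plate) below the hinge at the top edge, so the moment about the hinge is M = F × 0.739143 = 88.3353 × 0.739143 = 65.2924 kN·m.

M ≈ 65.29 kN·m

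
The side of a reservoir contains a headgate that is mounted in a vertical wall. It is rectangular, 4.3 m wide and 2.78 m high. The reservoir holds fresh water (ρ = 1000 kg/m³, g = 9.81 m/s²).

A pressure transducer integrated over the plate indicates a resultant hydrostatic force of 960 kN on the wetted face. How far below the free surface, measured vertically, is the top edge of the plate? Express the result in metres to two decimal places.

γ = ρg = 1000 × 9.81 = 9810 N/m³ = 9.81 kN/m³.
A = 4.3 × 2.78 = 11.954 m².
From F = γ·h_c·A, the centroid depth is h_c = 960/(9.81 × 11.954) = 8.18632 m.
The centroid lies 2.78/2 = 1.39 m below the top edge, so the top edge sits at h_top = 8.18632 − 1.39 = 6.79632 m below the surface.

d_top ≈ 6.80 m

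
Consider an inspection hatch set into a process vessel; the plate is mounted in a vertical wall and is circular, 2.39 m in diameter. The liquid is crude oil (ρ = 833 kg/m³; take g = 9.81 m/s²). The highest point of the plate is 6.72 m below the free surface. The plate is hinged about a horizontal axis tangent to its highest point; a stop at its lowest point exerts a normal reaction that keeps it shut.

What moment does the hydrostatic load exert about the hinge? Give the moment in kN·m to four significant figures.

M ≈ 359.8 kN·m

γ = ρg = 833 × 9.81 / 1000 = 8.17173 kN/m³.
The centroid is at the centre, 1.195 m below the top of the plate, so the centroid depth is h_c = 6.72 + 1.195 = 7.915 m.
A = π(1.195)² = 4.48627 m².
Resultant F = γ·h_c·A = 8.17173 × 7.915 × 4.48627 = 290.169 kN.
I_c = πr⁴/4 = π × 1.195⁴/4 = 1.60163 m⁴.
Centre of pressure: y_p = y_c + I_c/(y_c·A) = 7.915 + 1.60163/(7.915 × 4.48627) = 7.915 + 0.0451051 = 7.96011 m along the plane.
The resultant acts 1.195 + 0.0451051 = 1.24011 m (along the plate) below the hinge at the top edge, so the moment about the hinge is M = F × 1.24011 = 290.169 × 1.24011 = 359.841 kN·m.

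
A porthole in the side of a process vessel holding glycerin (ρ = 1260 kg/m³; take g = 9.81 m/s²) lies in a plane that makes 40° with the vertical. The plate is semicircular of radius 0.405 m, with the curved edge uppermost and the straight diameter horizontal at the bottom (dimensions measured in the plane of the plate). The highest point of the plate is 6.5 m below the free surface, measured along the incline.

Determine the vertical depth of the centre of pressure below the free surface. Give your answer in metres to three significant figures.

h_p = 5.16 m

γ = ρg = 1260 × 9.81 / 1000 = 12.3606 kN/m³.
The plate makes 40° with the vertical, i.e. θ = 90° − 40° = 50° to the horizontal. Measuring y along the incline from the free-surface line, vertical depth h = y·sinθ with sinθ = 0.766044.
The centroid lies 4r/(3π) = 0.171887 m above the diameter, so r − 4r/(3π) = 0.405 − 0.171887 = 0.233113 m below the topmost point, so y_c = 6.5 + 0.233113 = 6.73311 m and h_c = 6.73311 × 0.766044 = 5.15786 m.
A = πr²/2 = π × 0.405²/2 = 0.25765 m².
Resultant F = γ·h_c·A = 12.3606 × 5.15786 × 0.25765 = 16.4263 kN.
I_c = (π/8 − 8/(9π))·r⁴ = 0.109757 × 0.405⁴ = 0.00295292 m⁴.
Centre of pressure: y_p = y_c + I_c/(y_c·A) = 6.73311 + 0.00295292/(6.73311 × 0.25765) = 6.73311 + 0.00170218 = 6.73481 m along the plane.
Vertically, h_p = y_p·sinθ = 6.73481 × 0.766044 = 5.15916 m.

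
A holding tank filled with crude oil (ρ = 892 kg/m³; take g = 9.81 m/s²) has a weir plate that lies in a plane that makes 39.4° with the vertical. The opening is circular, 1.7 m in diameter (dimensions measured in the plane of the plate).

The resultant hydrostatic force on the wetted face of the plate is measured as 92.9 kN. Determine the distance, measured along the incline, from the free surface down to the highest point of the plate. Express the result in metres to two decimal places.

y_top ≈ 5.20 m

γ = ρg = 892 × 9.81 / 1000 = 8.75052 kN/m³.
A = π(0.85)² = 2.2698 m².
From F = γ·h_c·A, the centroid depth is h_c = 92.9/(8.75052 × 2.2698) = 4.67729 m.
The plate makes 39.4° with the vertical, i.e. θ = 90° − 39.4° = 50.6° to the horizontal. Measuring y along the incline from the free-surface line, vertical depth h = y·sinθ with sinθ = 0.772734.
Along the incline, y_c = h_c/sinθ = 4.67729/0.772734 = 6.05291 m.
The centroid is at the centre, 0.85 m below the top of the plate, so the highest point sits at y_top = 6.05291 − 0.85 = 5.20291 m along the incline.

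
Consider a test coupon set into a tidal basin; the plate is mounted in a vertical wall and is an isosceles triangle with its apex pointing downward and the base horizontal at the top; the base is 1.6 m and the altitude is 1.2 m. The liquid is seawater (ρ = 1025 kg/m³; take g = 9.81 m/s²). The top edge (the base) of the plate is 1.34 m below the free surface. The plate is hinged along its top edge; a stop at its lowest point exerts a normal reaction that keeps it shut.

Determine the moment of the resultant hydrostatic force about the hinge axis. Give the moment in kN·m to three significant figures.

M ≈ 7.49 kN·m

γ = ρg = 1025 × 9.81 / 1000 = 10.05525 kN/m³.
With the apex down, the centroid sits h/3 = 1.2/3 = 0.4 m below the base (the top edge), so the centroid depth is h_c = 1.34 + 0.4 = 1.74 m.
A = ½ × 1.6 × 1.2 = 0.96 m².
Resultant F = γ·h_c·A = 10.05525 × 1.74 × 0.96 = 16.7963 kN.
I_c = b·h³/36 = 1.6 × 1.2³/36 = 0.0768 m⁴.
Centre of pressure: y_p = y_c + I_c/(y_c·A) = 1.74 + 0.0768/(1.74 × 0.96) = 1.74 + 0.045977 = 1.78598 m along the plane.
The resultant acts 0.4 + 0.045977 = 0.445977 m (along the plate) below the hinge at the top edge, so the moment about the hinge is M = F × 0.445977 = 16.7963 × 0.445977 = 7.49076 kN·m.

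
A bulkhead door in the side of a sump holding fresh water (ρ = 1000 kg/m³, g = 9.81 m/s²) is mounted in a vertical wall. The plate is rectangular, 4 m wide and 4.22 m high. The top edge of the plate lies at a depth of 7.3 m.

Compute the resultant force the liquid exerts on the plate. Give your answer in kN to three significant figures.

F ≈ 1560 kN

γ = ρg = 1000 × 9.81 = 9810 N/m³ = 9.81 kN/m³.
The centroid lies 4.22/2 = 2.11 m below the top edge, so the centroid depth is h_c = 7.3 + 2.11 = 9.41 m.
A = 4 × 4.22 = 16.88 m².
Resultant F = γ·h_c·A = 9.81 × 9.41 × 16.88 = 1558.23 kN.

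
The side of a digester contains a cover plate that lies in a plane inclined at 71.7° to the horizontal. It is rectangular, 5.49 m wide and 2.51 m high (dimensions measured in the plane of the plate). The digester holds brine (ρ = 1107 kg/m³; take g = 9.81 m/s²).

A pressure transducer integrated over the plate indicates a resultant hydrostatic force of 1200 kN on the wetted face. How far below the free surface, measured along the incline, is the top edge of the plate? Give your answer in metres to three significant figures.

γ = ρg = 1107 × 9.81 / 1000 = 10.85967 kN/m³.
A = 5.49 × 2.51 = 13.7799 m².
From F = γ·h_c·A, the centroid depth is h_c = 1200/(10.85967 × 13.7799) = 8.01897 m.
Let θ = 71.7° be the plate's angle to the horizontal; measure y along the incline from where the plane meets the free surface. Vertical depth h = y·sinθ with sinθ = 0.949425.
Along the incline, y_c = h_c/sinθ = 8.01897/0.949425 = 8.44613 m.
The centroid lies 2.51/2 = 1.255 m below the top edge, so the top edge sits at y_top = 8.44613 − 1.255 = 7.19113 m along the incline.

y_top ≈ 7.19 m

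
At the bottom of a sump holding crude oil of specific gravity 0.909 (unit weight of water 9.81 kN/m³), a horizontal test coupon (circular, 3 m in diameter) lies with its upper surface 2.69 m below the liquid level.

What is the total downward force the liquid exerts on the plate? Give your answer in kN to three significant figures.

γ = 0.909 × 9.81 = 8.91729 kN/m³.
The plate is horizontal, so pressure is uniform at p = γ·h = 8.91729 × 2.69 = 23.9875 kN/m².
A = π(1.5)² = 7.06858 m².
F = p·A = 23.9875 × 7.06858 = 169.558 kN.

F ≈ 170 kN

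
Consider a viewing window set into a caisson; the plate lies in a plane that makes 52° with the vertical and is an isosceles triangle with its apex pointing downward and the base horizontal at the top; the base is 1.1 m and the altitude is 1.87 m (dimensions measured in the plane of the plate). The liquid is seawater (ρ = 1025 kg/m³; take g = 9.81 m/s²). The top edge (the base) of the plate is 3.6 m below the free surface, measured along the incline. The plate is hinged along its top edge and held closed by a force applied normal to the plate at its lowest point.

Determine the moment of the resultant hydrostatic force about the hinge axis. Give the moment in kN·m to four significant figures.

M ≈ 18.00 kN·m

γ = ρg = 1025 × 9.81 / 1000 = 10.05525 kN/m³.
The plate makes 52° with the vertical, i.e. θ = 90° − 52° = 38° to the horizontal. Measuring y along the incline from the free-surface line, vertical depth h = y·sinθ with sinθ = 0.615661.
With the apex down, the centroid sits h/3 = 1.87/3 = 0.623333 m below the base (the top edge), so y_c = 3.6 + 0.623333 = 4.22333 m and h_c = 4.22333 × 0.615661 = 2.60014 m.
A = ½ × 1.1 × 1.87 = 1.0285 m².
Resultant F = γ·h_c·A = 10.05525 × 2.60014 × 1.0285 = 26.8902 kN.
I_c = b·h³/36 = 1.1 × 1.87³/36 = 0.199809 m⁴.
Centre of pressure: y_p = y_c + I_c/(y_c·A) = 4.22333 + 0.199809/(4.22333 × 1.0285) = 4.22333 + 0.0459998 = 4.26933 m along the plane.
The resultant acts 0.623333 + 0.0459998 = 0.669333 m (along the plate) below the hinge at the top edge, so the moment about the hinge is M = F × 0.669333 = 26.8902 × 0.669333 = 17.9985 kN·m.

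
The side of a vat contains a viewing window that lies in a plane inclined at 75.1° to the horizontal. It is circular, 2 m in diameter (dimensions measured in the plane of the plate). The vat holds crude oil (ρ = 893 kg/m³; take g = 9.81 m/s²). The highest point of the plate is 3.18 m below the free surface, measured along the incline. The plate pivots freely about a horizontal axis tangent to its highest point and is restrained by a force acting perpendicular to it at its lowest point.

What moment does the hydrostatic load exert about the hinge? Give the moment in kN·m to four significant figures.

γ = ρg = 893 × 9.81 / 1000 = 8.76033 kN/m³.
Let θ = 75.1° be the plate's angle to the horizontal; measure y along the incline from where the plane meets the free surface. Vertical depth h = y·sinθ with sinθ = 0.966376.
The centroid is at the centre, 1 m below the top of the plate, so y_c = 3.18 + 1 = 4.18 m and h_c = 4.18 × 0.966376 = 4.03945 m.
A = π(1)² = 3.14159 m².
Resultant F = γ·h_c·A = 8.76033 × 4.03945 × 3.14159 = 111.171 kN.
I_c = πr⁴/4 = π × 1⁴/4 = 0.785398 m⁴.
Centre of pressure: y_p = y_c + I_c/(y_c·A) = 4.18 + 0.785398/(4.18 × 3.14159) = 4.18 + 0.0598087 = 4.23981 m along the plane.
The resultant acts 1 + 0.0598087 = 1.05981 m (along the plate) below the hinge at the top edge, so the moment about the hinge is M = F × 1.05981 = 111.171 × 1.05981 = 117.82 kN·m.

M ≈ 117.8 kN·m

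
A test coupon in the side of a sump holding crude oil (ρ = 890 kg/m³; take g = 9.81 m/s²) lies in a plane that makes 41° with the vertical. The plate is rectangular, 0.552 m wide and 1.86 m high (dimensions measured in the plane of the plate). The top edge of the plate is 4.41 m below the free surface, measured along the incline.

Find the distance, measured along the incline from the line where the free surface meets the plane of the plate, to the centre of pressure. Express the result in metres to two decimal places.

y_p = 5.39 m

γ = ρg = 890 × 9.81 / 1000 = 8.7309 kN/m³.
The plate makes 41° with the vertical, i.e. θ = 90° − 41° = 49° to the horizontal. Measuring y along the incline from the free-surface line, vertical depth h = y·sinθ with sinθ = 0.754710.
The centroid lies 1.86/2 = 0.93 m below the top edge, so y_c = 4.41 + 0.93 = 5.34 m and h_c = 5.34 × 0.754710 = 4.03015 m.
A = 0.552 × 1.86 = 1.02672 m².
Resultant F = γ·h_c·A = 8.7309 × 4.03015 × 1.02672 = 36.127 kN.
I_c = b·h³/12 = 0.552 × 1.86³/12 = 0.296003 m⁴.
Centre of pressure: y_p = y_c + I_c/(y_c·A) = 5.34 + 0.296003/(5.34 × 1.02672) = 5.34 + 0.0539887 = 5.39399 m along the plane.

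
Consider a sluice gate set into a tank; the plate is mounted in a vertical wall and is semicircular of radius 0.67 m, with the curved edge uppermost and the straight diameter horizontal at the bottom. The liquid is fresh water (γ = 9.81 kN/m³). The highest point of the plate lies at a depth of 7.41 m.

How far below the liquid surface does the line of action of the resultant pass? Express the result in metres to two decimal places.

γ = 9.81 kN/m³.
The centroid lies 4r/(3π) = 0.284357 m above the diameter, so r − 4r/(3π) = 0.67 − 0.284357 = 0.385643 m below the topmost point, so the centroid depth is h_c = 7.41 + 0.385643 = 7.79564 m.
A = πr²/2 = π × 0.67²/2 = 0.70513 m².
Resultant F = γ·h_c·A = 9.81 × 7.79564 × 0.70513 = 53.925 kN.
I_c = (π/8 − 8/(9π))·r⁴ = 0.109757 × 0.67⁴ = 0.0221173 m⁴.
Centre of pressure: y_p = y_c + I_c/(y_c·A) = 7.79564 + 0.0221173/(7.79564 × 0.70513) = 7.79564 + 0.00402357 = 7.79966 m along the plane.

h_p = 7.80 m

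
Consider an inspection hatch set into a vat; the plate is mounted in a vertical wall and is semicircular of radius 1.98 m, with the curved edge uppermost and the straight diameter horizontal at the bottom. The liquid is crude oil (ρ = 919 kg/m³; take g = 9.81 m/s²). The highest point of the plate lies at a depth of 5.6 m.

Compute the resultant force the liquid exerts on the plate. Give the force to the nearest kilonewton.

F ≈ 374 kN

γ = ρg = 919 × 9.81 / 1000 = 9.01539 kN/m³.
The centroid lies 4r/(3π) = 0.840338 m above the diameter, so r − 4r/(3π) = 1.98 − 0.840338 = 1.13966 m below the topmost point, so the centroid depth is h_c = 5.6 + 1.13966 = 6.73966 m.
A = πr²/2 = π × 1.98²/2 = 6.15815 m².
Resultant F = γ·h_c·A = 9.01539 × 6.73966 × 6.15815 = 374.173 kN.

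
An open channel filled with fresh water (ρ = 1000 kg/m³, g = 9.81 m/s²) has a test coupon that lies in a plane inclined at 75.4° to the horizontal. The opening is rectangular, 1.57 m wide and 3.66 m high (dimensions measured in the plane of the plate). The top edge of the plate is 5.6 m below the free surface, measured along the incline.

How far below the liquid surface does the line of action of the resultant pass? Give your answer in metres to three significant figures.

γ = ρg = 1000 × 9.81 = 9810 N/m³ = 9.81 kN/m³.
Let θ = 75.4° be the plate's angle to the horizontal; measure y along the incline from where the plane meets the free surface. Vertical depth h = y·sinθ with sinθ = 0.967709.
The centroid lies 3.66/2 = 1.83 m below the top edge, so y_c = 5.6 + 1.83 = 7.43 m and h_c = 7.43 × 0.967709 = 7.19008 m.
A = 1.57 × 3.66 = 5.7462 m².
Resultant F = γ·h_c·A = 9.81 × 7.19008 × 5.7462 = 405.306 kN.
I_c = b·h³/12 = 1.57 × 3.66³/12 = 6.41448 m⁴.
Centre of pressure: y_p = y_c + I_c/(y_c·A) = 7.43 + 6.41448/(7.43 × 5.7462) = 7.43 + 0.150242 = 7.58024 m along the plane.
Vertically, h_p = y_p·sinθ = 7.58024 × 0.967709 = 7.33547 m.

h_p = 7.34 m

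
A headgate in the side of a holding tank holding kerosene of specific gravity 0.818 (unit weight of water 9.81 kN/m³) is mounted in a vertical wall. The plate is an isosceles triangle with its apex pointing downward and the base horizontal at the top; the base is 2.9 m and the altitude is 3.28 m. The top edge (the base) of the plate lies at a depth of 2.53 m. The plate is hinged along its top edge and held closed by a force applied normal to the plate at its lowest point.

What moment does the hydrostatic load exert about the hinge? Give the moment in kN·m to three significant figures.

γ = 0.818 × 9.81 = 8.02458 kN/m³.
With the apex down, the centroid sits h/3 = 3.28/3 = 1.09333 m below the base (the top edge), so the centroid depth is h_c = 2.53 + 1.09333 = 3.62333 m.
A = ½ × 2.9 × 3.28 = 4.756 m².
Resultant F = γ·h_c·A = 8.02458 × 3.62333 × 4.756 = 138.284 kN.
I_c = b·h³/36 = 2.9 × 3.28³/36 = 2.84261 m⁴.
Centre of pressure: y_p = y_c + I_c/(y_c·A) = 3.62333 + 2.84261/(3.62333 × 4.756) = 3.62333 + 0.164956 = 3.78829 m along the plane.
The resultant acts 1.09333 + 0.164956 = 1.25829 m (along the plate) below the hinge at the top edge, so the moment about the hinge is M = F × 1.25829 = 138.284 × 1.25829 = 174.001 kN·m.

M ≈ 174 kN·m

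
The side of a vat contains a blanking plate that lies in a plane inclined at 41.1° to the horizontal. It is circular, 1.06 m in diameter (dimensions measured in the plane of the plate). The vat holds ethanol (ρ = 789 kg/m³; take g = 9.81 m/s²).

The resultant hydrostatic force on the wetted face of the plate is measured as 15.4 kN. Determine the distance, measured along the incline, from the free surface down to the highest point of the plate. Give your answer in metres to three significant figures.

γ = ρg = 789 × 9.81 / 1000 = 7.74009 kN/m³.
A = π(0.53)² = 0.882473 m².
From F = γ·h_c·A, the centroid depth is h_c = 15.4/(7.74009 × 0.882473) = 2.25462 m.
Let θ = 41.1° be the plate's angle to the horizontal; measure y along the incline from where the plane meets the free surface. Vertical depth h = y·sinθ with sinθ = 0.657375.
Along the incline, y_c = h_c/sinθ = 2.25462/0.657375 = 3.42973 m.
The centroid is at the centre, 0.53 m below the top of the plate, so the highest point sits at y_top = 3.42973 − 0.53 = 2.89973 m along the incline.

y_top ≈ 2.90 m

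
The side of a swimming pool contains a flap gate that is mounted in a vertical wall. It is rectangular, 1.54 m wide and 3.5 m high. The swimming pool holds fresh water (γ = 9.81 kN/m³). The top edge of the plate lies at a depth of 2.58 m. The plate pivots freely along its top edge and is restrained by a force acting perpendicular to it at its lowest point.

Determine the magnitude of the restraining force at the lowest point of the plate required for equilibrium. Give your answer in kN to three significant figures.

γ = 9.81 kN/m³.
The centroid lies 3.5/2 = 1.75 m below the top edge, so the centroid depth is h_c = 2.58 + 1.75 = 4.33 m.
A = 1.54 × 3.5 = 5.39 m².
Resultant F = γ·h_c·A = 9.81 × 4.33 × 5.39 = 228.953 kN.
I_c = b·h³/12 = 1.54 × 3.5³/12 = 5.50229 m⁴.
Centre of pressure: y_p = y_c + I_c/(y_c·A) = 4.33 + 5.50229/(4.33 × 5.39) = 4.33 + 0.235758 = 4.56576 m along the plane.
The resultant acts 1.75 + 0.235758 = 1.98576 m (along the plate) below the hinge at the top edge, so the moment about the hinge is M = F × 1.98576 = 228.953 × 1.98576 = 454.646 kN·m.
A normal force at the bottom, 3.5 m from the hinge, must supply this moment: P = 454.646/3.5 = 129.899 kN.

P ≈ 130 kN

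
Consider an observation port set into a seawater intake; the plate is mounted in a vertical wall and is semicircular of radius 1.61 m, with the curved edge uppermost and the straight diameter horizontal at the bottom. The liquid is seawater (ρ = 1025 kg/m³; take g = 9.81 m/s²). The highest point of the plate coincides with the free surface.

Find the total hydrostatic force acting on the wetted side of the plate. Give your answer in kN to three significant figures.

γ = ρg = 1025 × 9.81 / 1000 = 10.05525 kN/m³.
The centroid lies 4r/(3π) = 0.683305 m above the diameter, so r − 4r/(3π) = 1.61 − 0.683305 = 0.926695 m below the topmost point, so the centroid depth is h_c = 0.926695 m.
A = πr²/2 = π × 1.61²/2 = 4.07166 m².
Resultant F = γ·h_c·A = 10.05525 × 0.926695 × 4.07166 = 37.9403 kN.

F ≈ 37.9 kN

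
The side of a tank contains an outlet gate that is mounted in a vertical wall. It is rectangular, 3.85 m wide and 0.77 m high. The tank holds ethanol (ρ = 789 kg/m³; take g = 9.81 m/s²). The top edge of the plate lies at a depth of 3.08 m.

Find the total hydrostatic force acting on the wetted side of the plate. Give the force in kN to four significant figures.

γ = ρg = 789 × 9.81 / 1000 = 7.74009 kN/m³.
The centroid lies 0.77/2 = 0.385 m below the top edge, so the centroid depth is h_c = 3.08 + 0.385 = 3.465 m.
A = 3.85 × 0.77 = 2.9645 m².
Resultant F = γ·h_c·A = 7.74009 × 3.465 × 2.9645 = 79.5061 kN.

F ≈ 79.51 kN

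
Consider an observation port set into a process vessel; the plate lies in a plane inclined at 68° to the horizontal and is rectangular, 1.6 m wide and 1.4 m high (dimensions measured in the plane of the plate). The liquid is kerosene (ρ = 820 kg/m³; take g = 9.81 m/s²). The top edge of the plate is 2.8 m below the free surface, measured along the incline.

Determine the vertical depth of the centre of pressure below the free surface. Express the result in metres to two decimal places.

γ = ρg = 820 × 9.81 / 1000 = 8.0442 kN/m³.
Let θ = 68° be the plate's angle to the horizontal; measure y along the incline from where the plane meets the free surface. Vertical depth h = y·sinθ with sinθ = 0.927184.
The centroid lies 1.4/2 = 0.7 m below the top edge, so y_c = 2.8 + 0.7 = 3.5 m and h_c = 3.5 × 0.927184 = 3.24514 m.
A = 1.6 × 1.4 = 2.24 m².
Resultant F = γ·h_c·A = 8.0442 × 3.24514 × 2.24 = 58.4742 kN.
I_c = b·h³/12 = 1.6 × 1.4³/12 = 0.365867 m⁴.
Centre of pressure: y_p = y_c + I_c/(y_c·A) = 3.5 + 0.365867/(3.5 × 2.24) = 3.5 + 0.0466667 = 3.54667 m along the plane.
Vertically, h_p = y_p·sinθ = 3.54667 × 0.927184 = 3.28842 m.

h_p = 3.29 m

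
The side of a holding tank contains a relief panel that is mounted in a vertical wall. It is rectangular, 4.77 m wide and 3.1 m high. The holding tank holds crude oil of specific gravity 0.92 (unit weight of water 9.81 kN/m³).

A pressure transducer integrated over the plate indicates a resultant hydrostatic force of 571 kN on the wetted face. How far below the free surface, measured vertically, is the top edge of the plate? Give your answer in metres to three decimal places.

γ = 0.92 × 9.81 = 9.0252 kN/m³.
A = 4.77 × 3.1 = 14.787 m².
From F = γ·h_c·A, the centroid depth is h_c = 571/(9.0252 × 14.787) = 4.27858 m.
The centroid lies 3.1/2 = 1.55 m below the top edge, so the top edge sits at h_top = 4.27858 − 1.55 = 2.72858 m below the surface.

d_top ≈ 2.729 m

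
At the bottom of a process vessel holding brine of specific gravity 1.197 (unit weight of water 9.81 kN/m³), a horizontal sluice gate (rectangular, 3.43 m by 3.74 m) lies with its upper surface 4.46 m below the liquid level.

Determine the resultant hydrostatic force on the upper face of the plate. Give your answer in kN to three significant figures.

F ≈ 672 kN

γ = 1.197 × 9.81 = 11.74257 kN/m³.
The plate is horizontal, so pressure is uniform at p = γ·h = 11.74257 × 4.46 = 52.3719 kN/m².
A = 3.43 × 3.74 = 12.8282 m².
F = p·A = 52.3719 × 12.8282 = 671.837 kN.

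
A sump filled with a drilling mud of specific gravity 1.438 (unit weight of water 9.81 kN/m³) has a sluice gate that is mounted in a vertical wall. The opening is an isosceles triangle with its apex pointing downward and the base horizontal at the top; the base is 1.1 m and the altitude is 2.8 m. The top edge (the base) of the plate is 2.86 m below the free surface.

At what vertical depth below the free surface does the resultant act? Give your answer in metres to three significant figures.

γ = 1.438 × 9.81 = 14.10678 kN/m³.
With the apex down, the centroid sits h/3 = 2.8/3 = 0.933333 m below the base (the top edge), so the centroid depth is h_c = 2.86 + 0.933333 = 3.79333 m.
A = ½ × 1.1 × 2.8 = 1.54 m².
Resultant F = γ·h_c·A = 14.10678 × 3.79333 × 1.54 = 82.408 kN.
I_c = b·h³/36 = 1.1 × 2.8³/36 = 0.670756 m⁴.
Centre of pressure: y_p = y_c + I_c/(y_c·A) = 3.79333 + 0.670756/(3.79333 × 1.54) = 3.79333 + 0.114822 = 3.90815 m along the plane.

h_p = 3.91 m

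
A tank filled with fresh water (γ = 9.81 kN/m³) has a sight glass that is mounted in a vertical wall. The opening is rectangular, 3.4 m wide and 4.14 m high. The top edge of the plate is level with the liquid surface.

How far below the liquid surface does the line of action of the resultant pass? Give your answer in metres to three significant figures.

γ = 9.81 kN/m³.
The centroid lies 4.14/2 = 2.07 m below the top edge, so the centroid depth is h_c = 2.07 m.
A = 3.4 × 4.14 = 14.076 m².
Resultant F = γ·h_c·A = 9.81 × 2.07 × 14.076 = 285.837 kN.
I_c = b·h³/12 = 3.4 × 4.14³/12 = 20.1048 m⁴.
Centre of pressure: y_p = y_c + I_c/(y_c·A) = 2.07 + 20.1048/(2.07 × 14.076) = 2.07 + 0.690002 = 2.76 m along the plane.

h_p = 2.76 m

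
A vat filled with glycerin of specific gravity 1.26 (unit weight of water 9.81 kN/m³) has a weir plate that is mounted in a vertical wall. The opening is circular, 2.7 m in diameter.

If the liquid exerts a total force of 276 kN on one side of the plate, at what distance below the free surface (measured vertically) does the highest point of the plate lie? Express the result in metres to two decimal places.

d_top ≈ 2.55 m

γ = 1.26 × 9.81 = 12.3606 kN/m³.
A = π(1.35)² = 5.72555 m².
From F = γ·h_c·A, the centroid depth is h_c = 276/(12.3606 × 5.72555) = 3.89989 m.
The centroid is at the centre, 1.35 m below the top of the plate, so the highest point sits at h_top = 3.89989 − 1.35 = 2.54989 m below the surface.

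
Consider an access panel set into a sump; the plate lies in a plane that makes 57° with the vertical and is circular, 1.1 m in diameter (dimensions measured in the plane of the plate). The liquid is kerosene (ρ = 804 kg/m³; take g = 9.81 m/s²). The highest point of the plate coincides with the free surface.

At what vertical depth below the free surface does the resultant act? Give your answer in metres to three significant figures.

γ = ρg = 804 × 9.81 / 1000 = 7.88724 kN/m³.
The plate makes 57° with the vertical, i.e. θ = 90° − 57° = 33° to the horizontal. Measuring y along the incline from the free-surface line, vertical depth h = y·sinθ with sinθ = 0.544639.
The centroid is at the centre, 0.55 m below the top of the plate, so y_c = 0.55 m and h_c = 0.55 × 0.544639 = 0.299551 m.
A = π(0.55)² = 0.950332 m².
Resultant F = γ·h_c·A = 7.88724 × 0.299551 × 0.950332 = 2.24528 kN.
I_c = πr⁴/4 = π × 0.55⁴/4 = 0.0718688 m⁴.
Centre of pressure: y_p = y_c + I_c/(y_c·A) = 0.55 + 0.0718688/(0.55 × 0.950332) = 0.55 + 0.1375 = 0.6875 m along the plane.
Vertically, h_p = y_p·sinθ = 0.6875 × 0.544639 = 0.374439 m.

h_p = 0.374 m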